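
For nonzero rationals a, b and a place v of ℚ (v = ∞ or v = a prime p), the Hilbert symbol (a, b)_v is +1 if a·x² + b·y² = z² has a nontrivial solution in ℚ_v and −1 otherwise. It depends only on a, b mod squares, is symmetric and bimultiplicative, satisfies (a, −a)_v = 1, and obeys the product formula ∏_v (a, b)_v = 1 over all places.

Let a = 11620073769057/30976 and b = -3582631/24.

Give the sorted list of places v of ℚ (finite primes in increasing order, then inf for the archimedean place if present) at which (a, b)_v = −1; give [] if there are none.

[3, 29]

(a, b) ≡ (17, -127194) mod (ℚ^×)²; places V = {2, 3, 11, 13, 17, 29, 43, ∞}.
(a,b)_17: α=3, u≡8; β=1, v≡13 (mod 17); (8|17)=+1, (13|17)=+1; sign (−1)^0·+1^1·+1^3 = +1.
(a,b)_2: α=-8, β=-3; u≡1, v≡3 (mod 8); ε(u)ε(v)=0·1, αω(v)=-8·1, βω(u)=-3·0; sum ≡ 0  ⇒  +1.
(a,b)_11: α=-2, u≡2; β=0, v≡7 (mod 11); (2|11)=-1, (7|11)=-1; sign (−1)^0·-1^0·-1^-2 = +1.
(a,b)_3: α=2, u≡2; β=-1, v≡1 (mod 3); (2|3)=-1, (1|3)=+1; sign (−1)^0·-1^-1·+1^2 = -1.
(a,b)_29: α=2, u≡17; β=1, v≡23 (mod 29); (17|29)=-1, (23|29)=+1; sign (−1)^0·-1^1·+1^2 = -1.
(a,b)_∞: sgn(17)=+, sgn(-127194)=−, so +1.
(a,b)_13: α=2, u≡3; β=2, v≡11 (mod 13); (3|13)=+1, (11|13)=-1; sign (−1)^0·+1^2·-1^2 = +1.
(a,b)_43: α=2, u≡6; β=1, v≡24 (mod 43); (6|43)=+1, (24|43)=+1; sign (−1)^0·+1^1·+1^2 = +1.
Ram(17, -127194) = {3, 29}; no ℚ_3-point on the conic.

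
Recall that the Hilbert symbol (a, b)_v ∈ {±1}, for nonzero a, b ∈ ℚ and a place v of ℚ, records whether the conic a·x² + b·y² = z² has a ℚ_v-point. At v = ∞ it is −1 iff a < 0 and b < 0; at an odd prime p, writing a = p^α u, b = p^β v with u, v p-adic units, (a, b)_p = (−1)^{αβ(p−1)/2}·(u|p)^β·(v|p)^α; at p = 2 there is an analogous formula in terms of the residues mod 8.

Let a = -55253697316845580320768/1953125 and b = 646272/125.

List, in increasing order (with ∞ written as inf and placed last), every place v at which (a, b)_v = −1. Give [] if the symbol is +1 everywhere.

[2, 3, 7, 11, 13, 17, 31, 43]

(a, b) ≡ (-226836610, 5610) mod (ℚ^×)²; places V = {2, 3, 5, 7, 11, 13, 17, 31, 43, ∞}.
(a,b)_3: α=12, u≡2; β=3, v≡1 (mod 3); (2|3)=-1, (1|3)=+1; sign (−1)^0·-1^3·+1^12 = -1.
(a,b)_11: α=3, u≡3; β=1, v≡3 (mod 11); (3|11)=+1, (3|11)=+1; sign (−1)^1·+1^1·+1^3 = -1.
(a,b)_17: α=3, u≡13; β=1, v≡12 (mod 17); (13|17)=+1, (12|17)=-1; sign (−1)^0·+1^1·-1^3 = -1.
(a,b)_31: α=1, u≡24; β=0, v≡15 (mod 31); (24|31)=-1, (15|31)=-1; sign (−1)^0·-1^0·-1^1 = -1.
(a,b)_∞: sgn(-226836610)=−, sgn(5610)=+, so +1.
(a,b)_7: α=1, u≡5; β=0, v≡3 (mod 7); (5|7)=-1, (3|7)=-1; sign (−1)^0·-1^0·-1^1 = -1.
(a,b)_43: α=1, u≡15; β=0, v≡26 (mod 43); (15|43)=+1, (26|43)=-1; sign (−1)^0·+1^0·-1^1 = -1.
(a,b)_13: α=1, u≡8; β=0, v≡2 (mod 13); (8|13)=-1, (2|13)=-1; sign (−1)^0·-1^0·-1^1 = -1.
(a,b)_5: α=-9, u≡2; β=-3, v≡2 (mod 5); (2|5)=-1, (2|5)=-1; sign (−1)^0·-1^-3·-1^-9 = +1.
(a,b)_2: α=17, β=7; u≡7, v≡5 (mod 8); ε(u)ε(v)=1·0, αω(v)=17·1, βω(u)=7·0; sum ≡ 1  ⇒  -1.
(-226836610, 5610 / ℚ) ramifies at {2, 3, 7, 11, 13, 17, 31, 43}: a division algebra.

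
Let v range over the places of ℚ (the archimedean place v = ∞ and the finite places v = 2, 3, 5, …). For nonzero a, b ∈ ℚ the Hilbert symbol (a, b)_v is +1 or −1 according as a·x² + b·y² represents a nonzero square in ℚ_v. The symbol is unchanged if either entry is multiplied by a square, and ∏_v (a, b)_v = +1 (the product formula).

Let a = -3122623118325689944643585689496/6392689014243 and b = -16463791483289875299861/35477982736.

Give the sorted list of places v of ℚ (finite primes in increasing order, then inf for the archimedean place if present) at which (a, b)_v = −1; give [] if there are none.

[13, inf]

(a, b) ≡ (-4002, -741) mod (ℚ^×)²; places V = {2, 3, 7, 11, 13, 17, 19, 23, 29, 31, ∞}.
(a,b)_13: α=4, u≡5; β=3, v≡11 (mod 13); (5|13)=-1, (11|13)=-1; sign (−1)^0·-1^3·-1^4 = -1.
(a,b)_11: α=4, u≡7; β=2, v≡2 (mod 11); (7|11)=-1, (2|11)=-1; sign (−1)^0·-1^2·-1^4 = +1.
(a,b)_29: α=3, u≡25; β=2, v≡28 (mod 29); (25|29)=+1, (28|29)=+1; sign (−1)^0·+1^2·+1^3 = +1.
(a,b)_31: α=-6, u≡16; β=-4, v≡27 (mod 31); (16|31)=+1, (27|31)=-1; sign (−1)^0·+1^-4·-1^-6 = +1.
(a,b)_7: α=-4, u≡2; β=-4, v≡1 (mod 7); (2|7)=+1, (1|7)=+1; sign (−1)^0·+1^-4·+1^-4 = +1.
(a,b)_3: α=-1, u≡1; β=5, v≡2 (mod 3); (1|3)=+1, (2|3)=-1; sign (−1)^1·+1^5·-1^-1 = +1.
(a,b)_19: α=4, u≡5; β=3, v≡3 (mod 19); (5|19)=+1, (3|19)=-1; sign (−1)^0·+1^3·-1^4 = +1.
(a,b)_2: α=3, β=-4; u≡7, v≡3 (mod 8); ε(u)ε(v)=1·1, αω(v)=3·1, βω(u)=-4·0; sum ≡ 0  ⇒  +1.
(a,b)_17: α=6, u≡11; β=4, v≡3 (mod 17); (11|17)=-1, (3|17)=-1; sign (−1)^0·-1^4·-1^6 = +1.
(a,b)_23: α=3, u≡20; β=2, v≡12 (mod 23); (20|23)=-1, (12|23)=+1; sign (−1)^0·-1^2·+1^3 = +1.
(a,b)_∞: sgn(-4002)=−, sgn(-741)=−, so -1.
Ram(-4002, -741) = {13, ∞}; no ℚ_13-point on the conic.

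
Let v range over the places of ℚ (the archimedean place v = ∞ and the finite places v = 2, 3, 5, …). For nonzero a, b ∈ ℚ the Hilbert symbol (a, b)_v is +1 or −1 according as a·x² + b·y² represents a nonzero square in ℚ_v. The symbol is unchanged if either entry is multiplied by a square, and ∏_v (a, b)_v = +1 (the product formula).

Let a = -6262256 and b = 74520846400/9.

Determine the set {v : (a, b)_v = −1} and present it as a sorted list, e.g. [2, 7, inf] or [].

Mod squares: a ≡ -391391, b ≡ 3289. Check v ∈ {∞, 2, 3, 5, 7, 11, 13, 17, 23}.
v=11: a=11^1·(≡9), b=11^1·(≡2) mod 11; (9|11)=+1, (2|11)=-1; (−1)^{1·1·5}·(+1)^1·(-1)^1 = +1.
v=7: a=7^1·(≡6), b=7^2·(≡3) mod 7; (6|7)=-1, (3|7)=-1; (−1)^{1·2·3}·(-1)^2·(-1)^1 = -1.
v=23: a=23^1·(≡2), b=23^1·(≡21) mod 23; (2|23)=+1, (21|23)=-1; (−1)^{1·1·11}·(+1)^1·(-1)^1 = +1.
v=13: a=13^1·(≡3), b=13^1·(≡7) mod 13; (3|13)=+1, (7|13)=-1; (−1)^{1·1·6}·(+1)^1·(-1)^1 = -1.
v=5: a=5^0·(≡4), b=5^2·(≡4) mod 5; (4|5)=+1, (4|5)=+1; (−1)^{0·2·2}·(+1)^2·(+1)^0 = +1.
v=2: v_2(a)=4, v_2(b)=6; units ≡ 1, 1 (mod 8); ε·ε+αω+βω = 0·0+4·0+6·0 ≡ 0  ⇒  (a,b)_2 = +1.
v=∞: -391391 < 0 and 3289 > 0  ⇒  (a,b)_∞ = +1.
v=17: a=17^1·(≡5), b=17^2·(≡4) mod 17; (5|17)=-1, (4|17)=+1; (−1)^{1·2·8}·(-1)^2·(+1)^1 = +1.
v=3: a=3^0·(≡1), b=3^-2·(≡1) mod 3; (1|3)=+1, (1|3)=+1; (−1)^{0·-2·1}·(+1)^-2·(+1)^0 = +1.
|Ram(-391391, 3289)| = 2, even; anisotropic at {7, 13}.

[7, 13]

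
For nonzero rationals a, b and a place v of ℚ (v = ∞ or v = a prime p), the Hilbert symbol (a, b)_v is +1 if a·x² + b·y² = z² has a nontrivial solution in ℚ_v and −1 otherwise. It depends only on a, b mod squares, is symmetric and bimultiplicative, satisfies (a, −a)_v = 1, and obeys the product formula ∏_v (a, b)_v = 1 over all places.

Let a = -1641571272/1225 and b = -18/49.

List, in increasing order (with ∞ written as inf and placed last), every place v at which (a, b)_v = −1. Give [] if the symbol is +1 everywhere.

[2, 23, 31, inf]

Mod squares: a ≡ -5066578, b ≡ -2. Check v ∈ {∞, 2, 3, 5, 7, 11, 17, 19, 23, 31}.
v=5: a=5^-2·(≡2), b=5^0·(≡3) mod 5; (2|5)=-1, (3|5)=-1; (−1)^{-2·0·2}·(-1)^0·(-1)^-2 = +1.
v=7: a=7^-2·(≡4), b=7^-2·(≡3) mod 7; (4|7)=+1, (3|7)=-1; (−1)^{-2·-2·3}·(+1)^-2·(-1)^-2 = +1.
v=19: a=19^1·(≡13), b=19^0·(≡7) mod 19; (13|19)=-1, (7|19)=+1; (−1)^{1·0·9}·(-1)^0·(+1)^1 = +1.
v=11: a=11^1·(≡9), b=11^0·(≡3) mod 11; (9|11)=+1, (3|11)=+1; (−1)^{1·0·5}·(+1)^0·(+1)^1 = +1.
v=17: a=17^1·(≡10), b=17^0·(≡9) mod 17; (10|17)=-1, (9|17)=+1; (−1)^{1·0·8}·(-1)^0·(+1)^1 = +1.
v=2: v_2(a)=3, v_2(b)=1; units ≡ 7, 7 (mod 8); ε·ε+αω+βω = 1·1+3·0+1·0 ≡ 1  ⇒  (a,b)_2 = -1.
v=∞: -5066578 < 0 and -2 < 0  ⇒  (a,b)_∞ = -1.
v=3: a=3^4·(≡2), b=3^2·(≡1) mod 3; (2|3)=-1, (1|3)=+1; (−1)^{4·2·1}·(-1)^2·(+1)^4 = +1.
v=23: a=23^1·(≡18), b=23^0·(≡17) mod 23; (18|23)=+1, (17|23)=-1; (−1)^{1·0·11}·(+1)^0·(-1)^1 = -1.
v=31: a=31^1·(≡18), b=31^0·(≡30) mod 31; (18|31)=+1, (30|31)=-1; (−1)^{1·0·15}·(+1)^0·(-1)^1 = -1.
Ram(-5066578, -2) = {2, 23, 31, ∞}; no ℚ_2-point on the conic.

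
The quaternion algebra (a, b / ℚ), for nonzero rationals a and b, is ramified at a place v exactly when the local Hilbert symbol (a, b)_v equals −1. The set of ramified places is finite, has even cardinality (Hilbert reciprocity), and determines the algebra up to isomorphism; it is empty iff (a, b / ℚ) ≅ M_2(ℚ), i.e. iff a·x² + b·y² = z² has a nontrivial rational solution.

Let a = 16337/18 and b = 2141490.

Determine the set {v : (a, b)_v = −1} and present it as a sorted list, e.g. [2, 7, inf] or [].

(a, b) ≡ (34, 7410) mod (ℚ^×)²; places V = {2, 3, 5, 13, 17, 19, 31, ∞}.
(a,b)_∞: sgn(34)=+, sgn(7410)=+, so +1.
(a,b)_13: α=0, u≡7; β=1, v≡7 (mod 13); (7|13)=-1, (7|13)=-1; sign (−1)^0·-1^1·-1^0 = -1.
(a,b)_3: α=-2, u≡1; β=1, v≡1 (mod 3); (1|3)=+1, (1|3)=+1; sign (−1)^0·+1^1·+1^-2 = +1.
(a,b)_5: α=0, u≡4; β=1, v≡3 (mod 5); (4|5)=+1, (3|5)=-1; sign (−1)^0·+1^1·-1^0 = +1.
(a,b)_31: α=2, u≡13; β=0, v≡10 (mod 31); (13|31)=-1, (10|31)=+1; sign (−1)^0·-1^0·+1^2 = +1.
(a,b)_17: α=1, u≡9; β=2, v≡15 (mod 17); (9|17)=+1, (15|17)=+1; sign (−1)^0·+1^2·+1^1 = +1.
(a,b)_2: α=-1, β=1; u≡1, v≡1 (mod 8); ε(u)ε(v)=0·0, αω(v)=-1·0, βω(u)=1·0; sum ≡ 0  ⇒  +1.
(a,b)_19: α=0, u≡3; β=1, v≡2 (mod 19); (3|19)=-1, (2|19)=-1; sign (−1)^0·-1^1·-1^0 = -1.
|Ram(34, 7410)| = 2, even; anisotropic at {13, 19}.

[13, 19]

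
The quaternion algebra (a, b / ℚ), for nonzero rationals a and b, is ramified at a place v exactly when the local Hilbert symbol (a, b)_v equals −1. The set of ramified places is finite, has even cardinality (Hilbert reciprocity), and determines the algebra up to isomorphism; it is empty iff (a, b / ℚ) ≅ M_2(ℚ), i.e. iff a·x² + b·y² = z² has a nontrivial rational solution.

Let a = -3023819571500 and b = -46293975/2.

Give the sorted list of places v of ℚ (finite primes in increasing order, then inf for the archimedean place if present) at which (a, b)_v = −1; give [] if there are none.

(a, b) ≡ (-35, -8398) mod (ℚ^×)²; places V = {2, 3, 5, 7, 13, 17, 19, ∞}.
(a,b)_∞: sgn(-35)=−, sgn(-8398)=−, so -1.
(a,b)_3: α=0, u≡1; β=2, v≡2 (mod 3); (1|3)=+1, (2|3)=-1; sign (−1)^0·+1^2·-1^0 = +1.
(a,b)_17: α=2, u≡16; β=1, v≡2 (mod 17); (16|17)=+1, (2|17)=+1; sign (−1)^0·+1^1·+1^2 = +1.
(a,b)_7: α=3, u≡4; β=2, v≡4 (mod 7); (4|7)=+1, (4|7)=+1; sign (−1)^0·+1^2·+1^3 = +1.
(a,b)_19: α=2, u≡10; β=1, v≡8 (mod 19); (10|19)=-1, (8|19)=-1; sign (−1)^0·-1^1·-1^2 = -1.
(a,b)_13: α=2, u≡10; β=1, v≡1 (mod 13); (10|13)=+1, (1|13)=+1; sign (−1)^0·+1^1·+1^2 = +1.
(a,b)_5: α=3, u≡3; β=2, v≡3 (mod 5); (3|5)=-1, (3|5)=-1; sign (−1)^0·-1^2·-1^3 = -1.
(a,b)_2: α=2, β=-1; u≡5, v≡1 (mod 8); ε(u)ε(v)=0·0, αω(v)=2·0, βω(u)=-1·1; sum ≡ 1  ⇒  -1.
Ram(-35, -8398) = {2, 5, 19, ∞}; no ℚ_2-point on the conic.

[2, 5, 19, inf]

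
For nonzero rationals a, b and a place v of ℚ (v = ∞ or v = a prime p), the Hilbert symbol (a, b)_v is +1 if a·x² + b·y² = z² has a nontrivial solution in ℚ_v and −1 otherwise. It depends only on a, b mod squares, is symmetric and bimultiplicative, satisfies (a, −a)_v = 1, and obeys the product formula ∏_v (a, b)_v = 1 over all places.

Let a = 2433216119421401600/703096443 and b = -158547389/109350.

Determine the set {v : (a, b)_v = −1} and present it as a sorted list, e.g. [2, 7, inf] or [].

Mod squares: a ≡ 78, b ≡ -1326. Check v ∈ {∞, 2, 3, 5, 7, 11, 13, 17}.
v=2: v_2(a)=9, v_2(b)=-1; units ≡ 7, 1 (mod 8); ε·ε+αω+βω = 1·0+9·0+-1·0 ≡ 0  ⇒  (a,b)_2 = +1.
v=3: a=3^-15·(≡2), b=3^-7·(≡2) mod 3; (2|3)=-1, (2|3)=-1; (−1)^{-15·-7·1}·(-1)^-7·(-1)^-15 = -1.
v=∞: 78 > 0 and -1326 < 0  ⇒  (a,b)_∞ = +1.
v=13: a=13^5·(≡8), b=13^1·(≡7) mod 13; (8|13)=-1, (7|13)=-1; (−1)^{5·1·6}·(-1)^1·(-1)^5 = +1.
v=7: a=7^-2·(≡1), b=7^2·(≡4) mod 7; (1|7)=+1, (4|7)=+1; (−1)^{-2·2·3}·(+1)^2·(+1)^-2 = +1.
v=5: a=5^2·(≡3), b=5^-2·(≡4) mod 5; (3|5)=-1, (4|5)=+1; (−1)^{2·-2·2}·(-1)^-2·(+1)^2 = +1.
v=11: a=11^6·(≡9), b=11^4·(≡5) mod 11; (9|11)=+1, (5|11)=+1; (−1)^{6·4·5}·(+1)^4·(+1)^6 = +1.
v=17: a=17^2·(≡3), b=17^1·(≡6) mod 17; (3|17)=-1, (6|17)=-1; (−1)^{2·1·8}·(-1)^1·(-1)^2 = -1.
(78, -1326 / ℚ) ramifies at {3, 17}: a division algebra.

[3, 17]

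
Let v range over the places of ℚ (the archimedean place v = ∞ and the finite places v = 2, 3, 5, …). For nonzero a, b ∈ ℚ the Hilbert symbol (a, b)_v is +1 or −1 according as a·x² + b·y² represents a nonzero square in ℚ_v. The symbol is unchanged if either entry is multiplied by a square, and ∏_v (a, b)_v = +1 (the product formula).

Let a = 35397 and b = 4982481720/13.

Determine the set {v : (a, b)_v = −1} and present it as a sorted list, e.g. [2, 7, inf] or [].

(a, b) ≡ (437, 41990) mod (ℚ^×)²; places V = {2, 3, 5, 13, 17, 19, 23, ∞}.
(a,b)_5: α=0, u≡2; β=1, v≡3 (mod 5); (2|5)=-1, (3|5)=-1; sign (−1)^0·-1^1·-1^0 = -1.
(a,b)_19: α=1, u≡1; β=1, v≡5 (mod 19); (1|19)=+1, (5|19)=+1; sign (−1)^1·+1^1·+1^1 = -1.
(a,b)_∞: sgn(437)=+, sgn(41990)=+, so +1.
(a,b)_23: α=1, u≡21; β=2, v≡5 (mod 23); (21|23)=-1, (5|23)=-1; sign (−1)^0·-1^2·-1^1 = -1.
(a,b)_13: α=0, u≡11; β=-1, v≡8 (mod 13); (11|13)=-1, (8|13)=-1; sign (−1)^0·-1^-1·-1^0 = -1.
(a,b)_3: α=4, u≡2; β=6, v≡2 (mod 3); (2|3)=-1, (2|3)=-1; sign (−1)^0·-1^6·-1^4 = +1.
(a,b)_2: α=0, β=3; u≡5, v≡3 (mod 8); ε(u)ε(v)=0·1, αω(v)=0·1, βω(u)=3·1; sum ≡ 1  ⇒  -1.
(a,b)_17: α=0, u≡3; β=1, v≡12 (mod 17); (3|17)=-1, (12|17)=-1; sign (−1)^0·-1^1·-1^0 = -1.
|Ram(437, 41990)| = 6, even; anisotropic at {2, 5, 13, 17, 19, 23}.

[2, 5, 13, 17, 19, 23]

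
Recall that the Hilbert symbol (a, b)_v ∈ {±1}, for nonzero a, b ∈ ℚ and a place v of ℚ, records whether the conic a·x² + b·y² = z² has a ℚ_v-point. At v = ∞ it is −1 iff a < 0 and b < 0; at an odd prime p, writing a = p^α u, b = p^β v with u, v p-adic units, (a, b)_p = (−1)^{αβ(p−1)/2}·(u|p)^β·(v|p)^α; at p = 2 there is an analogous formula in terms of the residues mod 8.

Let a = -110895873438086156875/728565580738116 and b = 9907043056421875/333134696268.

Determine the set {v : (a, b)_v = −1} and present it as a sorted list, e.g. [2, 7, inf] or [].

[3, 7, 29, 31]

Mod squares: a ≡ -144739, b ≡ 434217. Check v ∈ {∞, 2, 3, 5, 7, 11, 13, 17, 23, 29, 31}.
v=5: a=5^4·(≡4), b=5^6·(≡2) mod 5; (4|5)=+1, (2|5)=-1; (−1)^{4·6·2}·(+1)^6·(-1)^4 = +1.
v=29: a=29^1·(≡12), b=29^1·(≡23) mod 29; (12|29)=-1, (23|29)=+1; (−1)^{1·1·14}·(-1)^1·(+1)^1 = -1.
v=11: a=11^-4·(≡6), b=11^-4·(≡3) mod 11; (6|11)=-1, (3|11)=+1; (−1)^{-4·-4·5}·(-1)^-4·(+1)^-4 = +1.
v=∞: -144739 < 0 and 434217 > 0  ⇒  (a,b)_∞ = +1.
v=2: v_2(a)=-2, v_2(b)=-2; units ≡ 5, 1 (mod 8); ε·ε+αω+βω = 0·0+-2·0+-2·1 ≡ 0  ⇒  (a,b)_2 = +1.
v=13: a=13^2·(≡1), b=13^2·(≡1) mod 13; (1|13)=+1, (1|13)=+1; (−1)^{2·2·6}·(+1)^2·(+1)^2 = +1.
v=7: a=7^3·(≡1), b=7^3·(≡1) mod 7; (1|7)=+1, (1|7)=+1; (−1)^{3·3·3}·(+1)^3·(+1)^3 = -1.
v=17: a=17^-2·(≡4), b=17^-2·(≡14) mod 17; (4|17)=+1, (14|17)=-1; (−1)^{-2·-2·8}·(+1)^-2·(-1)^-2 = +1.
v=3: a=3^-16·(≡2), b=3^-9·(≡1) mod 3; (2|3)=-1, (1|3)=+1; (−1)^{-16·-9·1}·(-1)^-9·(+1)^-16 = -1.
v=23: a=23^7·(≡18), b=23^3·(≡20) mod 23; (18|23)=+1, (20|23)=-1; (−1)^{7·3·11}·(+1)^3·(-1)^7 = +1.
v=31: a=31^1·(≡12), b=31^1·(≡27) mod 31; (12|31)=-1, (27|31)=-1; (−1)^{1·1·15}·(-1)^1·(-1)^1 = -1.
Ram(-144739, 434217) = {3, 7, 29, 31}; no ℚ_3-point on the conic.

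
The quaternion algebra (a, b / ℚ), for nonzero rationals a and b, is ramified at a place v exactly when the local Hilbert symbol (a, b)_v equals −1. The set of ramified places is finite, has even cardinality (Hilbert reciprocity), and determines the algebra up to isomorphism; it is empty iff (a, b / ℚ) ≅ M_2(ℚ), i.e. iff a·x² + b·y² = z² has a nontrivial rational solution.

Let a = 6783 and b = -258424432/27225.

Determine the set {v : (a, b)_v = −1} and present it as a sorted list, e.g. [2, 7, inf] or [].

[3, 7, 17, 19]

(a, b) ≡ (6783, -7) mod (ℚ^×)²; places V = {2, 3, 5, 7, 11, 17, 19, 31, ∞}.
(a,b)_5: α=0, u≡3; β=-2, v≡2 (mod 5); (3|5)=-1, (2|5)=-1; sign (−1)^0·-1^-2·-1^0 = +1.
(a,b)_11: α=0, u≡7; β=-2, v≡4 (mod 11); (7|11)=-1, (4|11)=+1; sign (−1)^0·-1^-2·+1^0 = +1.
(a,b)_3: α=1, u≡2; β=-2, v≡2 (mod 3); (2|3)=-1, (2|3)=-1; sign (−1)^0·-1^-2·-1^1 = -1.
(a,b)_7: α=1, u≡3; β=5, v≡5 (mod 7); (3|7)=-1, (5|7)=-1; sign (−1)^1·-1^5·-1^1 = -1.
(a,b)_17: α=1, u≡8; β=0, v≡6 (mod 17); (8|17)=+1, (6|17)=-1; sign (−1)^0·+1^0·-1^1 = -1.
(a,b)_∞: sgn(6783)=+, sgn(-7)=−, so +1.
(a,b)_31: α=0, u≡25; β=2, v≡24 (mod 31); (25|31)=+1, (24|31)=-1; sign (−1)^0·+1^2·-1^0 = +1.
(a,b)_2: α=0, β=4; u≡7, v≡1 (mod 8); ε(u)ε(v)=1·0, αω(v)=0·0, βω(u)=4·0; sum ≡ 0  ⇒  +1.
(a,b)_19: α=1, u≡15; β=0, v≡18 (mod 19); (15|19)=-1, (18|19)=-1; sign (−1)^0·-1^0·-1^1 = -1.
Ram(6783, -7) = {3, 7, 17, 19}; no ℚ_3-point on the conic.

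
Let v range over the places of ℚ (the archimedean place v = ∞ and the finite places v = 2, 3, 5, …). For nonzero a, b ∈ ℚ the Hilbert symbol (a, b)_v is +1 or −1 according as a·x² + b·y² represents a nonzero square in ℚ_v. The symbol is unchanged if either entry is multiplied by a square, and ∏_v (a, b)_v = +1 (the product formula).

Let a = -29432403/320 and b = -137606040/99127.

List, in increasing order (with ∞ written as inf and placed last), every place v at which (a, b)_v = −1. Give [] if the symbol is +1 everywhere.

[3, 5, 7, inf]

Mod squares: a ≡ -15015, b ≡ -2730. Check v ∈ {∞, 2, 3, 5, 7, 11, 13, 17}.
v=3: a=3^5·(≡2), b=3^7·(≡2) mod 3; (2|3)=-1, (2|3)=-1; (−1)^{5·7·1}·(-1)^7·(-1)^5 = -1.
v=11: a=11^3·(≡8), b=11^2·(≡1) mod 11; (8|11)=-1, (1|11)=+1; (−1)^{3·2·5}·(-1)^2·(+1)^3 = +1.
v=17: a=17^0·(≡16), b=17^-2·(≡6) mod 17; (16|17)=+1, (6|17)=-1; (−1)^{0·-2·8}·(+1)^-2·(-1)^0 = +1.
v=∞: -15015 < 0 and -2730 < 0  ⇒  (a,b)_∞ = -1.
v=2: v_2(a)=-6, v_2(b)=3; units ≡ 1, 3 (mod 8); ε·ε+αω+βω = 0·1+-6·1+3·0 ≡ 0  ⇒  (a,b)_2 = +1.
v=7: a=7^1·(≡1), b=7^-3·(≡1) mod 7; (1|7)=+1, (1|7)=+1; (−1)^{1·-3·3}·(+1)^-3·(+1)^1 = -1.
v=13: a=13^1·(≡11), b=13^1·(≡7) mod 13; (11|13)=-1, (7|13)=-1; (−1)^{1·1·6}·(-1)^1·(-1)^1 = +1.
v=5: a=5^-1·(≡3), b=5^1·(≡1) mod 5; (3|5)=-1, (1|5)=+1; (−1)^{-1·1·2}·(-1)^1·(+1)^-1 = -1.
|Ram(-15015, -2730)| = 4, even; anisotropic at {3, 5, 7, ∞}.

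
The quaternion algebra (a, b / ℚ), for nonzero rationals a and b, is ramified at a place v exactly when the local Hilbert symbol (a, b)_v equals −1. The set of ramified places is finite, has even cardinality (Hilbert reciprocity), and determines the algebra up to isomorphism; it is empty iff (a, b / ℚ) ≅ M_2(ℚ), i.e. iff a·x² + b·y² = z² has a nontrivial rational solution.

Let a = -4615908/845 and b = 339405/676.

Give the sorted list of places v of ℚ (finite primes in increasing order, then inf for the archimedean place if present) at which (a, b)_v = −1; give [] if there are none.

[3, 5, 11, 17]

Mod squares: a ≡ -165, b ≡ 2805. Check v ∈ {∞, 2, 3, 5, 11, 13, 17}.
v=11: a=11^3·(≡7), b=11^3·(≡7) mod 11; (7|11)=-1, (7|11)=-1; (−1)^{3·3·5}·(-1)^3·(-1)^3 = -1.
v=3: a=3^1·(≡2), b=3^1·(≡2) mod 3; (2|3)=-1, (2|3)=-1; (−1)^{1·1·1}·(-1)^1·(-1)^1 = -1.
v=2: v_2(a)=2, v_2(b)=-2; units ≡ 3, 5 (mod 8); ε·ε+αω+βω = 1·0+2·1+-2·1 ≡ 0  ⇒  (a,b)_2 = +1.
v=17: a=17^2·(≡12), b=17^1·(≡11) mod 17; (12|17)=-1, (11|17)=-1; (−1)^{2·1·8}·(-1)^1·(-1)^2 = -1.
v=13: a=13^-2·(≡3), b=13^-2·(≡10) mod 13; (3|13)=+1, (10|13)=+1; (−1)^{-2·-2·6}·(+1)^-2·(+1)^-2 = +1.
v=5: a=5^-1·(≡3), b=5^1·(≡1) mod 5; (3|5)=-1, (1|5)=+1; (−1)^{-1·1·2}·(-1)^1·(+1)^-1 = -1.
v=∞: -165 < 0 and 2805 > 0  ⇒  (a,b)_∞ = +1.
Ram(-165, 2805) = {3, 5, 11, 17}; no ℚ_3-point on the conic.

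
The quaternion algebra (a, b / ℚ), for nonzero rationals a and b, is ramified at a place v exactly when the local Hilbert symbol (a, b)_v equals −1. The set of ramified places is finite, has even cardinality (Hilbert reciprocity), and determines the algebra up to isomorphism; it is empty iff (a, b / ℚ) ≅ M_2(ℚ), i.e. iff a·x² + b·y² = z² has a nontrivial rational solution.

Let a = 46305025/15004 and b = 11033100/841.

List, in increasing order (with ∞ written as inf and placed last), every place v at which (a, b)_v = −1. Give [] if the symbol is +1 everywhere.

Mod squares: a ≡ 198679, b ≡ 12259. Check v ∈ {∞, 2, 3, 5, 11, 13, 17, 23, 29, 31, 41}.
v=41: a=41^0·(≡3), b=41^1·(≡34) mod 41; (3|41)=-1, (34|41)=-1; (−1)^{0·1·20}·(-1)^1·(-1)^0 = -1.
v=3: a=3^0·(≡1), b=3^2·(≡1) mod 3; (1|3)=+1, (1|3)=+1; (−1)^{0·2·1}·(+1)^2·(+1)^0 = +1.
v=17: a=17^3·(≡16), b=17^0·(≡4) mod 17; (16|17)=+1, (4|17)=+1; (−1)^{3·0·8}·(+1)^0·(+1)^3 = +1.
v=23: a=23^0·(≡20), b=23^1·(≡8) mod 23; (20|23)=-1, (8|23)=+1; (−1)^{0·1·11}·(-1)^1·(+1)^0 = -1.
v=29: a=29^1·(≡25), b=29^-2·(≡21) mod 29; (25|29)=+1, (21|29)=-1; (−1)^{1·-2·14}·(+1)^-2·(-1)^1 = -1.
v=∞: 198679 > 0 and 12259 > 0  ⇒  (a,b)_∞ = +1.
v=2: v_2(a)=-2, v_2(b)=2; units ≡ 7, 3 (mod 8); ε·ε+αω+βω = 1·1+-2·1+2·0 ≡ 1  ⇒  (a,b)_2 = -1.
v=13: a=13^1·(≡8), b=13^1·(≡11) mod 13; (8|13)=-1, (11|13)=-1; (−1)^{1·1·6}·(-1)^1·(-1)^1 = +1.
v=11: a=11^-2·(≡10), b=11^0·(≡9) mod 11; (10|11)=-1, (9|11)=+1; (−1)^{-2·0·5}·(-1)^0·(+1)^-2 = +1.
v=31: a=31^-1·(≡22), b=31^0·(≡19) mod 31; (22|31)=-1, (19|31)=+1; (−1)^{-1·0·15}·(-1)^0·(+1)^-1 = +1.
v=5: a=5^2·(≡4), b=5^2·(≡4) mod 5; (4|5)=+1, (4|5)=+1; (−1)^{2·2·2}·(+1)^2·(+1)^2 = +1.
Ram(198679, 12259) = {2, 23, 29, 41}; no ℚ_2-point on the conic.

[2, 23, 29, 41]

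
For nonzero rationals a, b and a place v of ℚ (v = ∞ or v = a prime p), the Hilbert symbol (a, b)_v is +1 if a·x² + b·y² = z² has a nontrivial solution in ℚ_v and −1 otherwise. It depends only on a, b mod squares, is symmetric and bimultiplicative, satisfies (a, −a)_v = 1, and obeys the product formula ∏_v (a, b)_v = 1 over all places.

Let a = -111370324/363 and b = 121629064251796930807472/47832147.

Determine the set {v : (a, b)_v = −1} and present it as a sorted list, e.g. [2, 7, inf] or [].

[3, 23]

(a, b) ≡ (-494247, 21489) mod (ℚ^×)²; places V = {2, 3, 11, 13, 19, 23, 29, 37, ∞}.
(a,b)_19: α=1, u≡9; β=3, v≡2 (mod 19); (9|19)=+1, (2|19)=-1; sign (−1)^1·+1^3·-1^1 = +1.
(a,b)_37: α=0, u≡4; β=2, v≡29 (mod 37); (4|37)=+1, (29|37)=-1; sign (−1)^0·+1^2·-1^0 = +1.
(a,b)_13: α=3, u≡5; β=7, v≡7 (mod 13); (5|13)=-1, (7|13)=-1; sign (−1)^0·-1^7·-1^3 = +1.
(a,b)_11: α=-2, u≡4; β=-6, v≡2 (mod 11); (4|11)=+1, (2|11)=-1; sign (−1)^0·+1^-6·-1^-2 = +1.
(a,b)_3: α=-1, u≡2; β=-3, v≡2 (mod 3); (2|3)=-1, (2|3)=-1; sign (−1)^1·-1^-3·-1^-1 = -1.
(a,b)_2: α=2, β=4; u≡1, v≡1 (mod 8); ε(u)ε(v)=0·0, αω(v)=2·0, βω(u)=4·0; sum ≡ 0  ⇒  +1.
(a,b)_29: α=1, u≡25; β=3, v≡9 (mod 29); (25|29)=+1, (9|29)=+1; sign (−1)^0·+1^3·+1^1 = +1.
(a,b)_23: α=1, u≡18; β=2, v≡21 (mod 23); (18|23)=+1, (21|23)=-1; sign (−1)^0·+1^2·-1^1 = -1.
(a,b)_∞: sgn(-494247)=−, sgn(21489)=+, so +1.
Ram(-494247, 21489) = {3, 23}; no ℚ_3-point on the conic.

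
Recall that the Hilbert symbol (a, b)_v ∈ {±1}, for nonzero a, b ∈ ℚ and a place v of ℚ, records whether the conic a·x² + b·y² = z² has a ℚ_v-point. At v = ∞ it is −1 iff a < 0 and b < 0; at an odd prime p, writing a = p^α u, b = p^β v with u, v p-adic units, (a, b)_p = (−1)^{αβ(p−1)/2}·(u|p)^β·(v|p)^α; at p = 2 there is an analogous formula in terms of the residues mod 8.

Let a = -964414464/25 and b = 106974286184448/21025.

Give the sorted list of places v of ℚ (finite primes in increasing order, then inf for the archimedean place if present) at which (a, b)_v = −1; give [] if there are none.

(a, b) ≡ (-941811, 37) mod (ℚ^×)²; places V = {2, 3, 5, 13, 19, 29, 31, 37, 41, ∞}.
(a,b)_2: α=10, β=18; u≡5, v≡5 (mod 8); ε(u)ε(v)=0·0, αω(v)=10·1, βω(u)=18·1; sum ≡ 0  ⇒  +1.
(a,b)_29: α=0, u≡23; β=-2, v≡8 (mod 29); (23|29)=+1, (8|29)=-1; sign (−1)^0·+1^-2·-1^0 = +1.
(a,b)_3: α=1, u≡1; β=8, v≡1 (mod 3); (1|3)=+1, (1|3)=+1; sign (−1)^0·+1^8·+1^1 = +1.
(a,b)_19: α=1, u≡12; β=0, v≡2 (mod 19); (12|19)=-1, (2|19)=-1; sign (−1)^0·-1^0·-1^1 = -1.
(a,b)_5: α=-2, u≡1; β=-2, v≡3 (mod 5); (1|5)=+1, (3|5)=-1; sign (−1)^0·+1^-2·-1^-2 = +1.
(a,b)_∞: sgn(-941811)=−, sgn(37)=+, so +1.
(a,b)_37: α=0, u≡24; β=1, v≡28 (mod 37); (24|37)=-1, (28|37)=+1; sign (−1)^0·-1^1·+1^0 = -1.
(a,b)_41: α=1, u≡7; β=2, v≡36 (mod 41); (7|41)=-1, (36|41)=+1; sign (−1)^0·-1^2·+1^1 = +1.
(a,b)_13: α=1, u≡6; β=0, v≡5 (mod 13); (6|13)=-1, (5|13)=-1; sign (−1)^0·-1^0·-1^1 = -1.
(a,b)_31: α=1, u≡26; β=0, v≡30 (mod 31); (26|31)=-1, (30|31)=-1; sign (−1)^0·-1^0·-1^1 = -1.
Ram(-941811, 37) = {13, 19, 31, 37}; no ℚ_13-point on the conic.

[13, 19, 31, 37]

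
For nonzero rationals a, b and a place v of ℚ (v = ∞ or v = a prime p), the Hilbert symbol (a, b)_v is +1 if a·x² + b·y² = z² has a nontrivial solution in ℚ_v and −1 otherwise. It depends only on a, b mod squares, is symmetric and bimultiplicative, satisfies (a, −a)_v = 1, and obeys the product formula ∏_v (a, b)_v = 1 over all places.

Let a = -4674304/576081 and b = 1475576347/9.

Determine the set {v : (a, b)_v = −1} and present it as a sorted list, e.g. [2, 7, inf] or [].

(a, b) ≡ (-19, 30113803) mod (ℚ^×)²; places V = {2, 3, 7, 11, 19, 23, 29, 31, 41, 43, ∞}.
(a,b)_41: α=0, u≡14; β=1, v≡8 (mod 41); (14|41)=-1, (8|41)=+1; sign (−1)^0·-1^1·+1^0 = -1.
(a,b)_11: α=-2, u≡4; β=0, v≡4 (mod 11); (4|11)=+1, (4|11)=+1; sign (−1)^0·+1^0·+1^-2 = +1.
(a,b)_19: α=1, u≡15; β=1, v≡15 (mod 19); (15|19)=-1, (15|19)=-1; sign (−1)^1·-1^1·-1^1 = -1.
(a,b)_29: α=0, u≡21; β=1, v≡25 (mod 29); (21|29)=-1, (25|29)=+1; sign (−1)^0·-1^1·+1^0 = -1.
(a,b)_∞: sgn(-19)=−, sgn(30113803)=+, so +1.
(a,b)_2: α=8, β=0; u≡5, v≡3 (mod 8); ε(u)ε(v)=0·1, αω(v)=8·1, βω(u)=0·1; sum ≡ 0  ⇒  +1.
(a,b)_3: α=-2, u≡2; β=-2, v≡1 (mod 3); (2|3)=-1, (1|3)=+1; sign (−1)^0·-1^-2·+1^-2 = +1.
(a,b)_23: α=-2, u≡4; β=0, v≡6 (mod 23); (4|23)=+1, (6|23)=+1; sign (−1)^0·+1^0·+1^-2 = +1.
(a,b)_43: α=0, u≡14; β=1, v≡1 (mod 43); (14|43)=+1, (1|43)=+1; sign (−1)^0·+1^1·+1^0 = +1.
(a,b)_7: α=0, u≡1; β=2, v≡3 (mod 7); (1|7)=+1, (3|7)=-1; sign (−1)^0·+1^2·-1^0 = +1.
(a,b)_31: α=2, u≡12; β=1, v≡25 (mod 31); (12|31)=-1, (25|31)=+1; sign (−1)^0·-1^1·+1^2 = -1.
Ram(-19, 30113803) = {19, 29, 31, 41}; no ℚ_19-point on the conic.

[19, 29, 31, 41]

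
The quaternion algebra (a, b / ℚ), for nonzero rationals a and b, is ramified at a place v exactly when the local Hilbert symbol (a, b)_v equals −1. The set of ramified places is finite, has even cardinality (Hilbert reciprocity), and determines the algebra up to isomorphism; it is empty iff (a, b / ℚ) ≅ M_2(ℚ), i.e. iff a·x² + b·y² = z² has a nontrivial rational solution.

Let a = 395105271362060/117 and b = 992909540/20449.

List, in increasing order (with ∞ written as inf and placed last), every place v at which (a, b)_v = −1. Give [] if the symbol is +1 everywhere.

(a, b) ≡ (61295, 103385) mod (ℚ^×)²; places V = {2, 3, 5, 7, 11, 13, 23, 29, 31, 41, ∞}.
(a,b)_31: α=2, u≡10; β=1, v≡7 (mod 31); (10|31)=+1, (7|31)=+1; sign (−1)^0·+1^1·+1^2 = +1.
(a,b)_23: α=3, u≡21; β=1, v≡19 (mod 23); (21|23)=-1, (19|23)=-1; sign (−1)^1·-1^1·-1^3 = -1.
(a,b)_7: α=2, u≡6; β=4, v≡4 (mod 7); (6|7)=-1, (4|7)=+1; sign (−1)^0·-1^4·+1^2 = +1.
(a,b)_29: α=2, u≡3; β=1, v≡12 (mod 29); (3|29)=-1, (12|29)=-1; sign (−1)^0·-1^1·-1^2 = -1.
(a,b)_∞: sgn(61295)=+, sgn(103385)=+, so +1.
(a,b)_5: α=1, u≡1; β=1, v≡2 (mod 5); (1|5)=+1, (2|5)=-1; sign (−1)^0·+1^1·-1^1 = -1.
(a,b)_41: α=1, u≡22; β=0, v≡17 (mod 41); (22|41)=-1, (17|41)=-1; sign (−1)^0·-1^0·-1^1 = -1.
(a,b)_13: α=-1, u≡10; β=-2, v≡3 (mod 13); (10|13)=+1, (3|13)=+1; sign (−1)^0·+1^-2·+1^-1 = +1.
(a,b)_2: α=2, β=2; u≡7, v≡1 (mod 8); ε(u)ε(v)=1·0, αω(v)=2·0, βω(u)=2·0; sum ≡ 0  ⇒  +1.
(a,b)_3: α=-2, u≡2; β=0, v≡2 (mod 3); (2|3)=-1, (2|3)=-1; sign (−1)^0·-1^0·-1^-2 = +1.
(a,b)_11: α=0, u≡4; β=-2, v≡10 (mod 11); (4|11)=+1, (10|11)=-1; sign (−1)^0·+1^-2·-1^0 = +1.
(61295, 103385 / ℚ) ramifies at {5, 23, 29, 41}: a division algebra.

[5, 23, 29, 41]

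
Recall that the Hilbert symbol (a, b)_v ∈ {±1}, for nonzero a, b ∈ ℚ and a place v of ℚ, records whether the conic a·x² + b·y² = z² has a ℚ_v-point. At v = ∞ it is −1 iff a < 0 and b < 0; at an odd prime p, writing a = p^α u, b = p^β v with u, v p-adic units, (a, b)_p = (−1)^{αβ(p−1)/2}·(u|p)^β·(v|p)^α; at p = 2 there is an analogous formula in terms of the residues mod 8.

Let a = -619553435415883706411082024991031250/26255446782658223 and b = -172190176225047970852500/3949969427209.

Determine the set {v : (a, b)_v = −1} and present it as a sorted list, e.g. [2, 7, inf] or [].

[2, 23, 29, inf]

Mod squares: a ≡ -1518, b ≡ -29. Check v ∈ {∞, 2, 3, 5, 11, 13, 17, 23, 29, 41, 47}.
v=5: a=5^6·(≡3), b=5^4·(≡4) mod 5; (3|5)=-1, (4|5)=+1; (−1)^{6·4·2}·(-1)^4·(+1)^6 = +1.
v=41: a=41^2·(≡2), b=41^0·(≡30) mod 41; (2|41)=+1, (30|41)=-1; (−1)^{2·0·20}·(+1)^0·(-1)^2 = +1.
v=23: a=23^-5·(≡2), b=23^-4·(≡15) mod 23; (2|23)=+1, (15|23)=-1; (−1)^{-5·-4·11}·(+1)^-4·(-1)^-5 = -1.
v=2: v_2(a)=1, v_2(b)=2; units ≡ 1, 3 (mod 8); ε·ε+αω+βω = 0·1+1·1+2·0 ≡ 1  ⇒  (a,b)_2 = -1.
v=17: a=17^-6·(≡7), b=17^-4·(≡11) mod 17; (7|17)=-1, (11|17)=-1; (−1)^{-6·-4·8}·(-1)^-4·(-1)^-6 = +1.
v=11: a=11^3·(≡3), b=11^2·(≡1) mod 11; (3|11)=+1, (1|11)=+1; (−1)^{3·2·5}·(+1)^2·(+1)^3 = +1.
v=13: a=13^-2·(≡1), b=13^-2·(≡12) mod 13; (1|13)=+1, (12|13)=+1; (−1)^{-2·-2·6}·(+1)^-2·(+1)^-2 = +1.
v=3: a=3^19·(≡1), b=3^14·(≡1) mod 3; (1|3)=+1, (1|3)=+1; (−1)^{19·14·1}·(+1)^14·(+1)^19 = +1.
v=47: a=47^6·(≡41), b=47^4·(≡34) mod 47; (41|47)=-1, (34|47)=+1; (−1)^{6·4·23}·(-1)^4·(+1)^6 = +1.
v=29: a=29^4·(≡10), b=29^3·(≡7) mod 29; (10|29)=-1, (7|29)=+1; (−1)^{4·3·14}·(-1)^3·(+1)^4 = -1.
v=∞: -1518 < 0 and -29 < 0  ⇒  (a,b)_∞ = -1.
(-1518, -29 / ℚ) ramifies at {2, 23, 29, ∞}: a division algebra.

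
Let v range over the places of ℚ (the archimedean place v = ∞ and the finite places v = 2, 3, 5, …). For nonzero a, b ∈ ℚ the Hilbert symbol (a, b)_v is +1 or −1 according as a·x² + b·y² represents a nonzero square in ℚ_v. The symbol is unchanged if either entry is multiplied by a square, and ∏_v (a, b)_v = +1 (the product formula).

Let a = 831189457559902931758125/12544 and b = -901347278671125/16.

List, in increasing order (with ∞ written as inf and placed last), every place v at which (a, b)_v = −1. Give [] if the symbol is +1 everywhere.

(a, b) ≡ (2717, -2805) mod (ℚ^×)²; places V = {2, 3, 5, 7, 11, 13, 17, 19, ∞}.
(a,b)_2: α=-8, β=-4; u≡5, v≡3 (mod 8); ε(u)ε(v)=0·1, αω(v)=-8·1, βω(u)=-4·1; sum ≡ 0  ⇒  +1.
(a,b)_5: α=4, u≡2; β=3, v≡1 (mod 5); (2|5)=-1, (1|5)=+1; sign (−1)^0·-1^3·+1^4 = -1.
(a,b)_11: α=5, u≡9; β=1, v≡5 (mod 11); (9|11)=+1, (5|11)=+1; sign (−1)^1·+1^1·+1^5 = -1.
(a,b)_17: α=4, u≡6; β=3, v≡3 (mod 17); (6|17)=-1, (3|17)=-1; sign (−1)^0·-1^3·-1^4 = -1.
(a,b)_∞: sgn(2717)=+, sgn(-2805)=−, so +1.
(a,b)_19: α=3, u≡15; β=2, v≡5 (mod 19); (15|19)=-1, (5|19)=+1; sign (−1)^0·-1^2·+1^3 = +1.
(a,b)_7: α=-2, u≡1; β=0, v≡4 (mod 7); (1|7)=+1, (4|7)=+1; sign (−1)^0·+1^0·+1^-2 = +1.
(a,b)_3: α=8, u≡2; β=7, v≡1 (mod 3); (2|3)=-1, (1|3)=+1; sign (−1)^0·-1^7·+1^8 = -1.
(a,b)_13: α=3, u≡1; β=2, v≡9 (mod 13); (1|13)=+1, (9|13)=+1; sign (−1)^0·+1^2·+1^3 = +1.
(2717, -2805 / ℚ) ramifies at {3, 5, 11, 17}: a division algebra.

[3, 5, 11, 17]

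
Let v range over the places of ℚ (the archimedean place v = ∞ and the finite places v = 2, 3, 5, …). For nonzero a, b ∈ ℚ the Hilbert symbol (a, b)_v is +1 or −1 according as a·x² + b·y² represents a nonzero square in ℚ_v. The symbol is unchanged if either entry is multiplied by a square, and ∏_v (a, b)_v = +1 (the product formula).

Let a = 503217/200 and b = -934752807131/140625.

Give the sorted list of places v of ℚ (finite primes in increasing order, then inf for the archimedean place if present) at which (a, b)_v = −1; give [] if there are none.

[2, 17]

(a, b) ≡ (111826, -299) mod (ℚ^×)²; places V = {2, 3, 5, 11, 13, 17, 23, ∞}.
(a,b)_2: α=-3, β=0; u≡1, v≡5 (mod 8); ε(u)ε(v)=0·0, αω(v)=-3·1, βω(u)=0·0; sum ≡ 1  ⇒  -1.
(a,b)_17: α=1, u≡16; β=2, v≡6 (mod 17); (16|17)=+1, (6|17)=-1; sign (−1)^0·+1^2·-1^1 = -1.
(a,b)_5: α=-2, u≡4; β=-6, v≡1 (mod 5); (4|5)=+1, (1|5)=+1; sign (−1)^0·+1^-6·+1^-2 = +1.
(a,b)_∞: sgn(111826)=+, sgn(-299)=−, so +1.
(a,b)_11: α=1, u≡10; β=2, v≡9 (mod 11); (10|11)=-1, (9|11)=+1; sign (−1)^0·-1^2·+1^1 = +1.
(a,b)_13: α=1, u≡12; β=3, v≡3 (mod 13); (12|13)=+1, (3|13)=+1; sign (−1)^0·+1^3·+1^1 = +1.
(a,b)_3: α=2, u≡1; β=-2, v≡1 (mod 3); (1|3)=+1, (1|3)=+1; sign (−1)^0·+1^-2·+1^2 = +1.
(a,b)_23: α=1, u≡9; β=3, v≡10 (mod 23); (9|23)=+1, (10|23)=-1; sign (−1)^1·+1^3·-1^1 = +1.
(111826, -299 / ℚ) ramifies at {2, 17}: a division algebra.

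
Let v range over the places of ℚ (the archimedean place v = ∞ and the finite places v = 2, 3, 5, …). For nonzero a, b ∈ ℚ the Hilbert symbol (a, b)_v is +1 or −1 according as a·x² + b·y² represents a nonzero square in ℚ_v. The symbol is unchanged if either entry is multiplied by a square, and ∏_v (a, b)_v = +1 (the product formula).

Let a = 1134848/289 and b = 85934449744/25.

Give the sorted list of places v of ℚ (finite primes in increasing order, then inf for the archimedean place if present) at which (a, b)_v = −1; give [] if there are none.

[11, 31]

Mod squares: a ≡ 4433, b ≡ 46189. Check v ∈ {∞, 2, 5, 11, 13, 17, 19, 31}.
v=17: a=17^-2·(≡13), b=17^1·(≡11) mod 17; (13|17)=+1, (11|17)=-1; (−1)^{-2·1·8}·(+1)^1·(-1)^-2 = +1.
v=13: a=13^1·(≡9), b=13^1·(≡9) mod 13; (9|13)=+1, (9|13)=+1; (−1)^{1·1·6}·(+1)^1·(+1)^1 = +1.
v=11: a=11^1·(≡7), b=11^3·(≡2) mod 11; (7|11)=-1, (2|11)=-1; (−1)^{1·3·5}·(-1)^3·(-1)^1 = -1.
v=31: a=31^1·(≡9), b=31^2·(≡23) mod 31; (9|31)=+1, (23|31)=-1; (−1)^{1·2·15}·(+1)^2·(-1)^1 = -1.
v=∞: 4433 > 0 and 46189 > 0  ⇒  (a,b)_∞ = +1.
v=2: v_2(a)=8, v_2(b)=4; units ≡ 1, 5 (mod 8); ε·ε+αω+βω = 0·0+8·1+4·0 ≡ 0  ⇒  (a,b)_2 = +1.
v=19: a=19^0·(≡4), b=19^1·(≡10) mod 19; (4|19)=+1, (10|19)=-1; (−1)^{0·1·9}·(+1)^1·(-1)^0 = +1.
v=5: a=5^0·(≡2), b=5^-2·(≡4) mod 5; (2|5)=-1, (4|5)=+1; (−1)^{0·-2·2}·(-1)^-2·(+1)^0 = +1.
Ram(4433, 46189) = {11, 31}; no ℚ_11-point on the conic.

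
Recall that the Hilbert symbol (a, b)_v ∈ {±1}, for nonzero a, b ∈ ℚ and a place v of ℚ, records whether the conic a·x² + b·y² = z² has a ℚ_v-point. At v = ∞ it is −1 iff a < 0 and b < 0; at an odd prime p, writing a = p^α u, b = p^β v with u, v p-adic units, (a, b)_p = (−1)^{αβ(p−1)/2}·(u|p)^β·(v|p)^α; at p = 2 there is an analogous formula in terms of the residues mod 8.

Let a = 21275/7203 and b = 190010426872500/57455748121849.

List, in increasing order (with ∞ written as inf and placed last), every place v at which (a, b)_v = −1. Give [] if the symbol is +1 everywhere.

(a, b) ≡ (2553, 69) mod (ℚ^×)²; places V = {2, 3, 5, 7, 11, 13, 23, 37, 41, ∞}.
(a,b)_3: α=-1, u≡2; β=3, v≡2 (mod 3); (2|3)=-1, (2|3)=-1; sign (−1)^1·-1^3·-1^-1 = -1.
(a,b)_11: α=0, u≡5; β=-2, v≡4 (mod 11); (5|11)=+1, (4|11)=+1; sign (−1)^0·+1^-2·+1^0 = +1.
(a,b)_13: α=0, u≡7; β=2, v≡3 (mod 13); (7|13)=-1, (3|13)=+1; sign (−1)^0·-1^2·+1^0 = +1.
(a,b)_23: α=1, u≡7; β=3, v≡4 (mod 23); (7|23)=-1, (4|23)=+1; sign (−1)^1·-1^3·+1^1 = +1.
(a,b)_7: α=-4, u≡3; β=-10, v≡5 (mod 7); (3|7)=-1, (5|7)=-1; sign (−1)^0·-1^-10·-1^-4 = +1.
(a,b)_5: α=2, u≡2; β=4, v≡4 (mod 5); (2|5)=-1, (4|5)=+1; sign (−1)^0·-1^4·+1^2 = +1.
(a,b)_41: α=0, u≡35; β=-2, v≡30 (mod 41); (35|41)=-1, (30|41)=-1; sign (−1)^0·-1^-2·-1^0 = +1.
(a,b)_∞: sgn(2553)=+, sgn(69)=+, so +1.
(a,b)_37: α=1, u≡23; β=2, v≡19 (mod 37); (23|37)=-1, (19|37)=-1; sign (−1)^0·-1^2·-1^1 = -1.
(a,b)_2: α=0, β=2; u≡1, v≡5 (mod 8); ε(u)ε(v)=0·0, αω(v)=0·1, βω(u)=2·0; sum ≡ 0  ⇒  +1.
|Ram(2553, 69)| = 2, even; anisotropic at {3, 37}.

[3, 37]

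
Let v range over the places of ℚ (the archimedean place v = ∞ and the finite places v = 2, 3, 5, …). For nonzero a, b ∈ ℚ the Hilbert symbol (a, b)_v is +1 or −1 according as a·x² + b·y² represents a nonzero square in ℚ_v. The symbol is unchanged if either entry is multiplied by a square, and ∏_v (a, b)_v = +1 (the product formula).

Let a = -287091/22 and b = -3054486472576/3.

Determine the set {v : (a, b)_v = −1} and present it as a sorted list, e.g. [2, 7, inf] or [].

[3, 7, 11, inf]

Mod squares: a ≡ -14322, b ≡ -199578. Check v ∈ {∞, 2, 3, 7, 11, 29, 31, 37}.
v=29: a=29^0·(≡7), b=29^1·(≡16) mod 29; (7|29)=+1, (16|29)=+1; (−1)^{0·1·14}·(+1)^1·(+1)^0 = +1.
v=11: a=11^-1·(≡10), b=11^4·(≡8) mod 11; (10|11)=-1, (8|11)=-1; (−1)^{-1·4·5}·(-1)^4·(-1)^-1 = -1.
v=37: a=37^0·(≡3), b=37^1·(≡14) mod 37; (3|37)=+1, (14|37)=-1; (−1)^{0·1·18}·(+1)^1·(-1)^0 = +1.
v=3: a=3^3·(≡2), b=3^-1·(≡2) mod 3; (2|3)=-1, (2|3)=-1; (−1)^{3·-1·1}·(-1)^-1·(-1)^3 = -1.
v=2: v_2(a)=-1, v_2(b)=7; units ≡ 7, 3 (mod 8); ε·ε+αω+βω = 1·1+-1·1+7·0 ≡ 0  ⇒  (a,b)_2 = +1.
v=∞: -14322 < 0 and -199578 < 0  ⇒  (a,b)_∞ = -1.
v=7: a=7^3·(≡3), b=7^2·(≡5) mod 7; (3|7)=-1, (5|7)=-1; (−1)^{3·2·3}·(-1)^2·(-1)^3 = -1.
v=31: a=31^1·(≡6), b=31^1·(≡19) mod 31; (6|31)=-1, (19|31)=+1; (−1)^{1·1·15}·(-1)^1·(+1)^1 = +1.
(-14322, -199578 / ℚ) ramifies at {3, 7, 11, ∞}: a division algebra.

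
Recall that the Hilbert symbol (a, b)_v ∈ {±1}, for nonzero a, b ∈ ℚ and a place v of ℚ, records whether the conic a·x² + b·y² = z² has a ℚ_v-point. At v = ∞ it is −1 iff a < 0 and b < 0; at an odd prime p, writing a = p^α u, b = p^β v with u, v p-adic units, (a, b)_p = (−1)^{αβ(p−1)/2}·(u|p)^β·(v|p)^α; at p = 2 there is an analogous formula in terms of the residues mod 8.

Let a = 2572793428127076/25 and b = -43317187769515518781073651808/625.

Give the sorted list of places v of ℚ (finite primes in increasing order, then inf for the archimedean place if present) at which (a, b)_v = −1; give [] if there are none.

[11, 37]

(a, b) ≡ (43401, -81158) mod (ℚ^×)²; places V = {2, 3, 5, 7, 11, 17, 23, 31, 37, 41, 43, ∞}.
(a,b)_41: α=0, u≡1; β=2, v≡22 (mod 41); (1|41)=+1, (22|41)=-1; sign (−1)^0·+1^2·-1^0 = +1.
(a,b)_37: α=1, u≡7; β=2, v≡18 (mod 37); (7|37)=+1, (18|37)=-1; sign (−1)^0·+1^2·-1^1 = -1.
(a,b)_7: α=2, u≡2; β=3, v≡6 (mod 7); (2|7)=+1, (6|7)=-1; sign (−1)^0·+1^3·-1^2 = +1.
(a,b)_3: α=3, u≡1; β=2, v≡1 (mod 3); (1|3)=+1, (1|3)=+1; sign (−1)^0·+1^2·+1^3 = +1.
(a,b)_2: α=2, β=5; u≡1, v≡5 (mod 8); ε(u)ε(v)=0·0, αω(v)=2·1, βω(u)=5·0; sum ≡ 0  ⇒  +1.
(a,b)_17: α=3, u≡7; β=3, v≡11 (mod 17); (7|17)=-1, (11|17)=-1; sign (−1)^0·-1^3·-1^3 = +1.
(a,b)_31: α=2, u≡16; β=3, v≡13 (mod 31); (16|31)=+1, (13|31)=-1; sign (−1)^0·+1^3·-1^2 = +1.
(a,b)_∞: sgn(43401)=+, sgn(-81158)=−, so +1.
(a,b)_5: α=-2, u≡1; β=-4, v≡2 (mod 5); (1|5)=+1, (2|5)=-1; sign (−1)^0·+1^-4·-1^-2 = +1.
(a,b)_43: α=0, u≡41; β=2, v≡34 (mod 43); (41|43)=+1, (34|43)=-1; sign (−1)^0·+1^2·-1^0 = +1.
(a,b)_11: α=2, u≡8; β=3, v≡9 (mod 11); (8|11)=-1, (9|11)=+1; sign (−1)^0·-1^3·+1^2 = -1.
(a,b)_23: α=1, u≡8; β=2, v≡8 (mod 23); (8|23)=+1, (8|23)=+1; sign (−1)^0·+1^2·+1^1 = +1.
Ram(43401, -81158) = {11, 37}; no ℚ_11-point on the conic.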